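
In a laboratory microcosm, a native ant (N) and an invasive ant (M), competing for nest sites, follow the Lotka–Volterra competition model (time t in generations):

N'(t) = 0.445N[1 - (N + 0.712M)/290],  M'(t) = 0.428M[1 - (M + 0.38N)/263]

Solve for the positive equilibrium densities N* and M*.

N* ≈ 141, M* ≈ 209

Setting both brackets to zero gives the nullclines N + 0.712M = 290 and 0.38N + M = 263.
Substituting M = 263 - 0.38N into the first: N(1 - 0.712·0.38) = 290 - 0.712·263.
So N* = 103/0.729 = 141, and then M* = 263 - 0.38·141 = 209.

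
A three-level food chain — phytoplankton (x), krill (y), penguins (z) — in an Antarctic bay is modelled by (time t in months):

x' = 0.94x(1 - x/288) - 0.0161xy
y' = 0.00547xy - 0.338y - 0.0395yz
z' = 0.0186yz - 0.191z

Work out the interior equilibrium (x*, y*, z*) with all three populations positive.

From dz/dt = 0: 0.0186y* = 0.191, so y* = 10.3.
From dx/dt = 0: 0.94(1 - x*/288) = 0.0161·10.3, giving x* = 288·(1 - 0.176) = 237.
From dy/dt = 0: 0.00547·237 - 0.338 = 0.0395z*, so z* = 0.96/0.0395 = 24.3.

x* ≈ 237, y* ≈ 10.3, z* ≈ 24.3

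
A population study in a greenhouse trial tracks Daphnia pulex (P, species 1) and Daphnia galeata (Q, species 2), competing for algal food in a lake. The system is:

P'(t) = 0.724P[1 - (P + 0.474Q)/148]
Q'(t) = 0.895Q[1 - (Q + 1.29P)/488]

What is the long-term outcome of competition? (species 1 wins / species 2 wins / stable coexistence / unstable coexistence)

Compare the nullcline intercepts: K1/α12 = 148/0.474 = 312 < K2 = 488; K2/α21 = 488/1.29 = 378 > K1 = 148.
Since the inequalities point opposite ways, species 2 can invade but species 1 cannot.

species 2 excludes species 1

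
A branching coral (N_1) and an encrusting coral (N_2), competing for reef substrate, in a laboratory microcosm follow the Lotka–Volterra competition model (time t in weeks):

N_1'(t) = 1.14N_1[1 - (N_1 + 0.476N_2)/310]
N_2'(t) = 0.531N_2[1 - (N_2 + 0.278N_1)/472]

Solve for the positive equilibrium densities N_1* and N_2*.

Setting both brackets to zero gives the nullclines N_1 + 0.476N_2 = 310 and 0.278N_1 + N_2 = 472.
Substituting N_2 = 472 - 0.278N_1 into the first: N_1(1 - 0.476·0.278) = 310 - 0.476·472.
So N_1* = 85.3/0.868 = 98.3, and then N_2* = 472 - 0.278·98.3 = 445.

N_1* ≈ 98.3, N_2* ≈ 445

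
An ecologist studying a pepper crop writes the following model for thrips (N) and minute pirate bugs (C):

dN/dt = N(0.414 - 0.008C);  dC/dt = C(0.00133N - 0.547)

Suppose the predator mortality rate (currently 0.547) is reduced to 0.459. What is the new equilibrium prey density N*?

N* ≈ 345

At the interior fixed point, setting dC/dt = 0 with C > 0 fixes N* = (predator death rate)/(NC coefficient) — independent of the other coefficients.
With the change, N* = 0.459/0.00133 = 345; it falls from 411.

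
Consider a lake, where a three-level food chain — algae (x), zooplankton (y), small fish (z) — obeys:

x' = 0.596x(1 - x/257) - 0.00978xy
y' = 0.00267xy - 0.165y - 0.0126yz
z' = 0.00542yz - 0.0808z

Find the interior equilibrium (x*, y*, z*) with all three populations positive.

x* ≈ 194, y* ≈ 14.9, z* ≈ 28

From dz/dt = 0: 0.00542y* = 0.0808, so y* = 14.9.
From dx/dt = 0: 0.596(1 - x*/257) = 0.00978·14.9, giving x* = 257·(1 - 0.245) = 194.
From dy/dt = 0: 0.00267·194 - 0.165 = 0.0126z*, so z* = 0.353/0.0126 = 28.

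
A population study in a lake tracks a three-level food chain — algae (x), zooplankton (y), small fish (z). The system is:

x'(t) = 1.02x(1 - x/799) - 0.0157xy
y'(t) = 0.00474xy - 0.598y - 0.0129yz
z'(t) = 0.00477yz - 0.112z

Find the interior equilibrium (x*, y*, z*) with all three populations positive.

x* ≈ 510, y* ≈ 23.5, z* ≈ 141

From dz/dt = 0: 0.00477y* = 0.112, so y* = 23.5.
From dx/dt = 0: 1.02(1 - x*/799) = 0.0157·23.5, giving x* = 799·(1 - 0.361) = 510.
From dy/dt = 0: 0.00474·510 - 0.598 = 0.0129z*, so z* = 1.82/0.0129 = 141.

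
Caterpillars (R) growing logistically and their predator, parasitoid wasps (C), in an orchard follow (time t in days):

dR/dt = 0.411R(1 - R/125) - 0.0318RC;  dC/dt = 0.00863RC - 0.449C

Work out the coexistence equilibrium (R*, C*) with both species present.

From dC/dt = 0 with C > 0: 0.00863R* = 0.449, so R* = 52.
Substitute into dR/dt = 0: 0.411(1 - 52/125) = 0.0318C*.
The bracket is 0.584, giving C* = 0.24/0.0318 = 7.55.

R* ≈ 52, C* ≈ 7.55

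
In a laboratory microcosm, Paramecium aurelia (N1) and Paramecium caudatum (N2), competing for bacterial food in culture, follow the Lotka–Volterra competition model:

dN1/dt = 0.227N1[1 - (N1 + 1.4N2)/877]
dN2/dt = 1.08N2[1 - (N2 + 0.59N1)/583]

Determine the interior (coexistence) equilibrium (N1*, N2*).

Setting both brackets to zero gives the nullclines N1 + 1.4N2 = 877 and 0.59N1 + N2 = 583.
Substituting N2 = 583 - 0.59N1 into the first: N1(1 - 1.4·0.59) = 877 - 1.4·583.
So N1* = 60.8/0.174 = 349, and then N2* = 583 - 0.59·349 = 377.

N1* ≈ 349, N2* ≈ 377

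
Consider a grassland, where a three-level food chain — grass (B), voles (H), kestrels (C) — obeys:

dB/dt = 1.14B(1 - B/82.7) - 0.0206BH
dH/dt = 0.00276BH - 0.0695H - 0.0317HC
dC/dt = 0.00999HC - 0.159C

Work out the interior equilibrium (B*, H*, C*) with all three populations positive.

B* ≈ 58.9, H* ≈ 15.9, C* ≈ 2.94

From dC/dt = 0: 0.00999H* = 0.159, so H* = 15.9.
From dB/dt = 0: 1.14(1 - B*/82.7) = 0.0206·15.9, giving B* = 82.7·(1 - 0.288) = 58.9.
From dH/dt = 0: 0.00276·58.9 - 0.0695 = 0.0317C*, so C* = 0.0931/0.0317 = 2.94.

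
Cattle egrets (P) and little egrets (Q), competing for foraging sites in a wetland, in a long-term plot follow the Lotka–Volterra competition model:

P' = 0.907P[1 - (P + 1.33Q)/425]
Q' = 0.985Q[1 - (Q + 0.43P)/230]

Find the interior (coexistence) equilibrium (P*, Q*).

Setting both brackets to zero gives the nullclines P + 1.33Q = 425 and 0.43P + Q = 230.
Substituting Q = 230 - 0.43P into the first: P(1 - 1.33·0.43) = 425 - 1.33·230.
So P* = 119/0.428 = 278, and then Q* = 230 - 0.43·278 = 110.

P* ≈ 278, Q* ≈ 110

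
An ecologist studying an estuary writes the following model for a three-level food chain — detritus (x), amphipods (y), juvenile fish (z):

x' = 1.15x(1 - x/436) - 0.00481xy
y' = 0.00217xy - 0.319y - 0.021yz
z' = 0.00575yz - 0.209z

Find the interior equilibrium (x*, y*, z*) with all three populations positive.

x* ≈ 370, y* ≈ 36.3, z* ≈ 23

From dz/dt = 0: 0.00575y* = 0.209, so y* = 36.3.
From dx/dt = 0: 1.15(1 - x*/436) = 0.00481·36.3, giving x* = 436·(1 - 0.152) = 370.
From dy/dt = 0: 0.00217·370 - 0.319 = 0.021z*, so z* = 0.483/0.021 = 23.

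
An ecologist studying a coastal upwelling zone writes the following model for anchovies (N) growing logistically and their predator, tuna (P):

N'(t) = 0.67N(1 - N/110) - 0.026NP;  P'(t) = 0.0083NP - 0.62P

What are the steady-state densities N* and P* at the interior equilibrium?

From dP/dt = 0 with P > 0: 0.0083N* = 0.62, so N* = 74.7.
Substitute into dN/dt = 0: 0.67(1 - 74.7/110) = 0.026P*.
The bracket is 0.321, giving P* = 0.215/0.026 = 8.27.

N* ≈ 74.7, P* ≈ 8.27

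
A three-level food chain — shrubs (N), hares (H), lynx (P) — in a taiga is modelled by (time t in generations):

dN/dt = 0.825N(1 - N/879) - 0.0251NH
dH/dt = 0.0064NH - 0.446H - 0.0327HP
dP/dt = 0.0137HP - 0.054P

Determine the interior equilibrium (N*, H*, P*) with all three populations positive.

N* ≈ 774, H* ≈ 3.94, P* ≈ 138

From dP/dt = 0: 0.0137H* = 0.054, so H* = 3.94.
From dN/dt = 0: 0.825(1 - N*/879) = 0.0251·3.94, giving N* = 879·(1 - 0.12) = 774.
From dH/dt = 0: 0.0064·774 - 0.446 = 0.0327P*, so P* = 4.5/0.0327 = 138.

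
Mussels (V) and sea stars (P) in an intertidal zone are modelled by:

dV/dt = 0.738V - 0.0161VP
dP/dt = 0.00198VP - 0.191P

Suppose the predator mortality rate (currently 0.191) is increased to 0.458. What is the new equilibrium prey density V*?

V* ≈ 231

At the interior fixed point, setting dP/dt = 0 with P > 0 fixes V* = (predator death rate)/(VP coefficient) — independent of the other coefficients.
With the change, V* = 0.458/0.00198 = 231; it rises from 96.5.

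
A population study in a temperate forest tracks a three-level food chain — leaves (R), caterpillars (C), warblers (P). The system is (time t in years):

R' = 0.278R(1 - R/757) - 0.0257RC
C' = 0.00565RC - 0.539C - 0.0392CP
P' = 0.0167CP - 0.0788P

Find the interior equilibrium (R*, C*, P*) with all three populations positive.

R* ≈ 427, C* ≈ 4.72, P* ≈ 47.8

From dP/dt = 0: 0.0167C* = 0.0788, so C* = 4.72.
From dR/dt = 0: 0.278(1 - R*/757) = 0.0257·4.72, giving R* = 757·(1 - 0.436) = 427.
From dC/dt = 0: 0.00565·427 - 0.539 = 0.0392P*, so P* = 1.87/0.0392 = 47.8.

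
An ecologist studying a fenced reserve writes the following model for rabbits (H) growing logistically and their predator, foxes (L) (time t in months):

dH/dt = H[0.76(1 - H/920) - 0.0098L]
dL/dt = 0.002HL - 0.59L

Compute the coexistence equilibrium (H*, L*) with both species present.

H* ≈ 295, L* ≈ 52.7

From dL/dt = 0 with L > 0: 0.002H* = 0.59, so H* = 295.
Substitute into dH/dt = 0: 0.76(1 - 295/920) = 0.0098L*.
The bracket is 0.679, giving L* = 0.516/0.0098 = 52.7.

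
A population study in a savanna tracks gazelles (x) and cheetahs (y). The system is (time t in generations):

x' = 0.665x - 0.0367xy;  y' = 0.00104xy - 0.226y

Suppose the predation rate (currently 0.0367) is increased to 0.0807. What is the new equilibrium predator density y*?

y* ≈ 8.24

At the interior fixed point, setting dx/dt = 0 with x > 0 fixes y* = (prey growth rate)/(xy coefficient) — independent of the other coefficients.
With the change, y* = 0.665/0.0807 = 8.24; it falls from 18.1.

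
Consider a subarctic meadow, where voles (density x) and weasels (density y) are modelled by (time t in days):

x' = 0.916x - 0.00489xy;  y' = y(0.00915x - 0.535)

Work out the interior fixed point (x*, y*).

Set dy/dt = 0 with y > 0: 0.00915x - 0.535 = 0, so x* = 0.535/0.00915 = 58.5.
Set dx/dt = 0 with x > 0: 0.916 - 0.00489y = 0, so y* = 0.916/0.00489 = 187.

x* ≈ 58.5, y* ≈ 187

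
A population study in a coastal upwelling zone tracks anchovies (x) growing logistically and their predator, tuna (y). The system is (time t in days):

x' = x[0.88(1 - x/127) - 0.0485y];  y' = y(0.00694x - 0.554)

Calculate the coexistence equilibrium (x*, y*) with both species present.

From dy/dt = 0 with y > 0: 0.00694x* = 0.554, so x* = 79.8.
Substitute into dx/dt = 0: 0.88(1 - 79.8/127) = 0.0485y*.
The bracket is 0.371, giving y* = 0.327/0.0485 = 6.74.

x* ≈ 79.8, y* ≈ 6.74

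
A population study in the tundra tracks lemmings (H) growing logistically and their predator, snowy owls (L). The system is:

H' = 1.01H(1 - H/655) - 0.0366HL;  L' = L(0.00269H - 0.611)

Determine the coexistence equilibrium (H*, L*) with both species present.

H* ≈ 227, L* ≈ 18

From dL/dt = 0 with L > 0: 0.00269H* = 0.611, so H* = 227.
Substitute into dH/dt = 0: 1.01(1 - 227/655) = 0.0366L*.
The bracket is 0.653, giving L* = 0.66/0.0366 = 18.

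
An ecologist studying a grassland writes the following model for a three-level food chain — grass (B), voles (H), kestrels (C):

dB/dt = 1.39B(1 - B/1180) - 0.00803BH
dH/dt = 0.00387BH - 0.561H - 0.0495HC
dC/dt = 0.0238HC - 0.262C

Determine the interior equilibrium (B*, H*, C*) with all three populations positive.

From dC/dt = 0: 0.0238H* = 0.262, so H* = 11.
From dB/dt = 0: 1.39(1 - B*/1180) = 0.00803·11, giving B* = 1180·(1 - 0.0636) = 1100.
From dH/dt = 0: 0.00387·1100 - 0.561 = 0.0495C*, so C* = 3.72/0.0495 = 75.1.

B* ≈ 1100, H* ≈ 11, C* ≈ 75.1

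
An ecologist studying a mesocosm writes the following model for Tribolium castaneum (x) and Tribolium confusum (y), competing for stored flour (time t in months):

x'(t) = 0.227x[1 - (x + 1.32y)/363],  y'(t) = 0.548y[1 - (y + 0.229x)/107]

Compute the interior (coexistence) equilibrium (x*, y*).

x* ≈ 318, y* ≈ 34.2

Setting both brackets to zero gives the nullclines x + 1.32y = 363 and 0.229x + y = 107.
Substituting y = 107 - 0.229x into the first: x(1 - 1.32·0.229) = 363 - 1.32·107.
So x* = 222/0.698 = 318, and then y* = 107 - 0.229·318 = 34.2.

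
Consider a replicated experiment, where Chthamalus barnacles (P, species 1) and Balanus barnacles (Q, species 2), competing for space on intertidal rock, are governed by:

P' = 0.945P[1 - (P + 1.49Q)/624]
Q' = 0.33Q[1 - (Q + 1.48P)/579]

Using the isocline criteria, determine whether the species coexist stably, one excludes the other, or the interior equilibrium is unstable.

Compare the nullcline intercepts: K1/α12 = 624/1.49 = 419 < K2 = 579; K2/α21 = 579/1.48 = 391 < K1 = 624.
Since both are reversed, neither can invade when rare; the interior point is a saddle.

unstable coexistence (outcome depends on initial conditions)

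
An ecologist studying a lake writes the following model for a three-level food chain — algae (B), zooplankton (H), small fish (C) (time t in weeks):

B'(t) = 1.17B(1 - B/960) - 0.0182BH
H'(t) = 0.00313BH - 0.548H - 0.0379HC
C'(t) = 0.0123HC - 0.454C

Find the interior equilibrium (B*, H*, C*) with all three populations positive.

From dC/dt = 0: 0.0123H* = 0.454, so H* = 36.9.
From dB/dt = 0: 1.17(1 - B*/960) = 0.0182·36.9, giving B* = 960·(1 - 0.574) = 409.
From dH/dt = 0: 0.00313·409 - 0.548 = 0.0379C*, so C* = 0.732/0.0379 = 19.3.

B* ≈ 409, H* ≈ 36.9, C* ≈ 19.3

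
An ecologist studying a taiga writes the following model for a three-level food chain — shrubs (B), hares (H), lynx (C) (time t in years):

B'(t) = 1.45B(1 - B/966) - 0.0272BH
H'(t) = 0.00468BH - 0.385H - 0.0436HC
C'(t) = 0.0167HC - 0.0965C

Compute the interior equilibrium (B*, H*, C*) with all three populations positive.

B* ≈ 861, H* ≈ 5.78, C* ≈ 83.6

From dC/dt = 0: 0.0167H* = 0.0965, so H* = 5.78.
From dB/dt = 0: 1.45(1 - B*/966) = 0.0272·5.78, giving B* = 966·(1 - 0.108) = 861.
From dH/dt = 0: 0.00468·861 - 0.385 = 0.0436C*, so C* = 3.65/0.0436 = 83.6.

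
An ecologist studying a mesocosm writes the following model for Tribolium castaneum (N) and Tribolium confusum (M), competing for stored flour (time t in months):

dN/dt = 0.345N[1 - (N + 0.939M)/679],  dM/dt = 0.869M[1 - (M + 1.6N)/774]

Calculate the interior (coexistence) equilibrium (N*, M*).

N* ≈ 95.1, M* ≈ 622

Setting both brackets to zero gives the nullclines N + 0.939M = 679 and 1.6N + M = 774.
Substituting M = 774 - 1.6N into the first: N(1 - 0.939·1.6) = 679 - 0.939·774.
So N* = -47.8/-0.502 = 95.1, and then M* = 774 - 1.6·95.1 = 622.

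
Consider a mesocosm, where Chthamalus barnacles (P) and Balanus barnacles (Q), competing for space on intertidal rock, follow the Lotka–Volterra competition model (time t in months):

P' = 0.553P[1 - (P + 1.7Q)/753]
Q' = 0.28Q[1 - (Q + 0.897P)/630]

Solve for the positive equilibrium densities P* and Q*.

P* ≈ 606, Q* ≈ 86.6

Setting both brackets to zero gives the nullclines P + 1.7Q = 753 and 0.897P + Q = 630.
Substituting Q = 630 - 0.897P into the first: P(1 - 1.7·0.897) = 753 - 1.7·630.
So P* = -318/-0.525 = 606, and then Q* = 630 - 0.897·606 = 86.6.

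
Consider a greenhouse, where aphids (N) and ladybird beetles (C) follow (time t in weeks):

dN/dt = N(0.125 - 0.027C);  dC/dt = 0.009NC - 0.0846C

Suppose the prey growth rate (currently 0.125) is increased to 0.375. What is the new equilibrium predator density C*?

C* ≈ 13.9

At the interior fixed point, setting dN/dt = 0 with N > 0 fixes C* = (prey growth rate)/(NC coefficient) — independent of the other coefficients.
With the change, C* = 0.375/0.027 = 13.9; it rises from 4.63.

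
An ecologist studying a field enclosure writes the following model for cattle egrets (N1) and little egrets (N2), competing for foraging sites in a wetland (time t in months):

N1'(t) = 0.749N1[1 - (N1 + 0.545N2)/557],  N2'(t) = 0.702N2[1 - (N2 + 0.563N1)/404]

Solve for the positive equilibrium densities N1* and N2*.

N1* ≈ 486, N2* ≈ 130

Setting both brackets to zero gives the nullclines N1 + 0.545N2 = 557 and 0.563N1 + N2 = 404.
Substituting N2 = 404 - 0.563N1 into the first: N1(1 - 0.545·0.563) = 557 - 0.545·404.
So N1* = 337/0.693 = 486, and then N2* = 404 - 0.563·486 = 130.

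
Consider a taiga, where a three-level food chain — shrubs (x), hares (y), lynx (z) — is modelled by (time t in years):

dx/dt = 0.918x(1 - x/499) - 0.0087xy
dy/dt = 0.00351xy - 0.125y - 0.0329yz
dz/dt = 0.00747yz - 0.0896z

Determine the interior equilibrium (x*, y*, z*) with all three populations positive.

x* ≈ 442, y* ≈ 12, z* ≈ 43.4

From dz/dt = 0: 0.00747y* = 0.0896, so y* = 12.
From dx/dt = 0: 0.918(1 - x*/499) = 0.0087·12, giving x* = 499·(1 - 0.114) = 442.
From dy/dt = 0: 0.00351·442 - 0.125 = 0.0329z*, so z* = 1.43/0.0329 = 43.4.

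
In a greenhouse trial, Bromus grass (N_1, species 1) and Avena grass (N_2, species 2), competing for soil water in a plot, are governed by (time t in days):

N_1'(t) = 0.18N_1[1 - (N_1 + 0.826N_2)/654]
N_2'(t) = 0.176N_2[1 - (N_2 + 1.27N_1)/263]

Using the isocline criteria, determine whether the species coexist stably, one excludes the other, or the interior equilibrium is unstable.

species 1 excludes species 2

Compare the nullcline intercepts: K1/α12 = 654/0.826 = 792 > K2 = 263; K2/α21 = 263/1.27 = 207 < K1 = 654.
Since the inequalities point opposite ways, species 1 can invade but species 2 cannot.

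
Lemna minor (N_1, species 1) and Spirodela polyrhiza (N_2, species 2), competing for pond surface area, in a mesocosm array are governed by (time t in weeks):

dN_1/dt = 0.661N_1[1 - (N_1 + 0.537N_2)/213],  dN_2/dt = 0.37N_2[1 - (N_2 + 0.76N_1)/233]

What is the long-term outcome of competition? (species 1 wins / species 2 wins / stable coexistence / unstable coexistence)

stable coexistence

Compare the nullcline intercepts: K1/α12 = 213/0.537 = 397 > K2 = 233; K2/α21 = 233/0.76 = 307 > K1 = 213.
Since both inequalities hold, each species can invade when rare, so the interior equilibrium is stable.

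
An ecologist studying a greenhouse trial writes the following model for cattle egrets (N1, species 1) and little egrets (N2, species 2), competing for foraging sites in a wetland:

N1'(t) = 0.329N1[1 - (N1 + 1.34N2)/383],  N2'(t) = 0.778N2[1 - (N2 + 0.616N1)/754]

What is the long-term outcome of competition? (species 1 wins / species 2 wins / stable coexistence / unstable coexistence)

species 2 excludes species 1

Compare the nullcline intercepts: K1/α12 = 383/1.34 = 286 < K2 = 754; K2/α21 = 754/0.616 = 1220 > K1 = 383.
Since the inequalities point opposite ways, species 2 can invade but species 1 cannot.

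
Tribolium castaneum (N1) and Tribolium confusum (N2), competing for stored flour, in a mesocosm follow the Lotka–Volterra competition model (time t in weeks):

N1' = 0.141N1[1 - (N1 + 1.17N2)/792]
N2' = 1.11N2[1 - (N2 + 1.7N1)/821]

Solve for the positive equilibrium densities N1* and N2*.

Setting both brackets to zero gives the nullclines N1 + 1.17N2 = 792 and 1.7N1 + N2 = 821.
Substituting N2 = 821 - 1.7N1 into the first: N1(1 - 1.17·1.7) = 792 - 1.17·821.
So N1* = -169/-0.989 = 170, and then N2* = 821 - 1.7·170 = 531.

N1* ≈ 170, N2* ≈ 531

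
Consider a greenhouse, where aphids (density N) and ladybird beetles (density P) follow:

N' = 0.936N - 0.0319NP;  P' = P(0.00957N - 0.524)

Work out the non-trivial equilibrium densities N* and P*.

Set dP/dt = 0 with P > 0: 0.00957N - 0.524 = 0, so N* = 0.524/0.00957 = 54.8.
Set dN/dt = 0 with N > 0: 0.936 - 0.0319P = 0, so P* = 0.936/0.0319 = 29.3.

N* ≈ 54.8, P* ≈ 29.3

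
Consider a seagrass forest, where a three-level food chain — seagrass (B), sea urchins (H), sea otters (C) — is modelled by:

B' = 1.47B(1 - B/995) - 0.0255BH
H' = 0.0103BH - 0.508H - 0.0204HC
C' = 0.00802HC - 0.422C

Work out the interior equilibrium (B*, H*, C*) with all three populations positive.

B* ≈ 86.8, H* ≈ 52.6, C* ≈ 18.9

From dC/dt = 0: 0.00802H* = 0.422, so H* = 52.6.
From dB/dt = 0: 1.47(1 - B*/995) = 0.0255·52.6, giving B* = 995·(1 - 0.913) = 86.8.
From dH/dt = 0: 0.0103·86.8 - 0.508 = 0.0204C*, so C* = 0.386/0.0204 = 18.9.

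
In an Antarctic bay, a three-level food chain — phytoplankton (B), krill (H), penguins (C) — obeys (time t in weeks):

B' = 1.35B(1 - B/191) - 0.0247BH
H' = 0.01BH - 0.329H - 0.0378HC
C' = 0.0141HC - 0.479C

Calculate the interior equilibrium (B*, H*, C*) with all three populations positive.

B* ≈ 72.3, H* ≈ 34, C* ≈ 10.4

From dC/dt = 0: 0.0141H* = 0.479, so H* = 34.
From dB/dt = 0: 1.35(1 - B*/191) = 0.0247·34, giving B* = 191·(1 - 0.622) = 72.3.
From dH/dt = 0: 0.01·72.3 - 0.329 = 0.0378C*, so C* = 0.394/0.0378 = 10.4.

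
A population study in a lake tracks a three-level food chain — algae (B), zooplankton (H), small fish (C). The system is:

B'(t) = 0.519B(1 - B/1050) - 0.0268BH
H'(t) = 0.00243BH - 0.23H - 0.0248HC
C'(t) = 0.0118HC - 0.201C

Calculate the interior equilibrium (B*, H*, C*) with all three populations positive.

B* ≈ 126, H* ≈ 17, C* ≈ 3.11

From dC/dt = 0: 0.0118H* = 0.201, so H* = 17.
From dB/dt = 0: 0.519(1 - B*/1050) = 0.0268·17, giving B* = 1050·(1 - 0.88) = 126.
From dH/dt = 0: 0.00243·126 - 0.23 = 0.0248C*, so C* = 0.0772/0.0248 = 3.11.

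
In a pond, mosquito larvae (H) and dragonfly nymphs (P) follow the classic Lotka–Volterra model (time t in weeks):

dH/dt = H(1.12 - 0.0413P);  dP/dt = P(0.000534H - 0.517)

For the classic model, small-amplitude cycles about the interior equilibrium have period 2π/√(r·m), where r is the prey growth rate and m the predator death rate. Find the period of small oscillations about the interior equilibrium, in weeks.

Here r = 1.12 and m = 0.517, so r·m = 0.579.
ω = √0.579 = 0.761 per week, hence T = 2π/ω ≈ 8.26 weeks.

T ≈ 8.26 weeks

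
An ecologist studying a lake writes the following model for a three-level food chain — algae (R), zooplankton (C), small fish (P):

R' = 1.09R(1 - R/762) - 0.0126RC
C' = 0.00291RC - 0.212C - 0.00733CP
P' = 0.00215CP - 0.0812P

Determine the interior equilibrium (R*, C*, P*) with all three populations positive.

From dP/dt = 0: 0.00215C* = 0.0812, so C* = 37.8.
From dR/dt = 0: 1.09(1 - R*/762) = 0.0126·37.8, giving R* = 762·(1 - 0.437) = 429.
From dC/dt = 0: 0.00291·429 - 0.212 = 0.00733P*, so P* = 1.04/0.00733 = 142.

R* ≈ 429, C* ≈ 37.8, P* ≈ 142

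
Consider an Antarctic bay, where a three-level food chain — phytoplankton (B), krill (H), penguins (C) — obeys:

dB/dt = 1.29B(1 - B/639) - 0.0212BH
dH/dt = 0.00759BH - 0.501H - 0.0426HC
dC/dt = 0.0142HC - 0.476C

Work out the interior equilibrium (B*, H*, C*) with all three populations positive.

B* ≈ 287, H* ≈ 33.5, C* ≈ 39.4

From dC/dt = 0: 0.0142H* = 0.476, so H* = 33.5.
From dB/dt = 0: 1.29(1 - B*/639) = 0.0212·33.5, giving B* = 639·(1 - 0.551) = 287.
From dH/dt = 0: 0.00759·287 - 0.501 = 0.0426C*, so C* = 1.68/0.0426 = 39.4.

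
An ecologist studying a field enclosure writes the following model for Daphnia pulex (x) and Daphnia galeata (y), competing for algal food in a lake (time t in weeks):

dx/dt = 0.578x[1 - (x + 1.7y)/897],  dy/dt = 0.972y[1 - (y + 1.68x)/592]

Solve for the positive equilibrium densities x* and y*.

Setting both brackets to zero gives the nullclines x + 1.7y = 897 and 1.68x + y = 592.
Substituting y = 592 - 1.68x into the first: x(1 - 1.7·1.68) = 897 - 1.7·592.
So x* = -109/-1.86 = 58.9, and then y* = 592 - 1.68·58.9 = 493.

x* ≈ 58.9, y* ≈ 493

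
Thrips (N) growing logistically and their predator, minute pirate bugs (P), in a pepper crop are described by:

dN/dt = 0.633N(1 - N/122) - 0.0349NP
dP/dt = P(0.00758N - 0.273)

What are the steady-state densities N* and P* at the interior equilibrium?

N* ≈ 36, P* ≈ 12.8

From dP/dt = 0 with P > 0: 0.00758N* = 0.273, so N* = 36.
Substitute into dN/dt = 0: 0.633(1 - 36/122) = 0.0349P*.
The bracket is 0.705, giving P* = 0.446/0.0349 = 12.8.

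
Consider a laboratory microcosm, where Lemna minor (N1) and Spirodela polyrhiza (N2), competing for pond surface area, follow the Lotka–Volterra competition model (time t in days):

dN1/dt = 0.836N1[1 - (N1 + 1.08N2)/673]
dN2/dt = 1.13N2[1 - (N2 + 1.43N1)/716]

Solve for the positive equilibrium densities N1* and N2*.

N1* ≈ 184, N2* ≈ 453

Setting both brackets to zero gives the nullclines N1 + 1.08N2 = 673 and 1.43N1 + N2 = 716.
Substituting N2 = 716 - 1.43N1 into the first: N1(1 - 1.08·1.43) = 673 - 1.08·716.
So N1* = -100/-0.544 = 184, and then N2* = 716 - 1.43·184 = 453.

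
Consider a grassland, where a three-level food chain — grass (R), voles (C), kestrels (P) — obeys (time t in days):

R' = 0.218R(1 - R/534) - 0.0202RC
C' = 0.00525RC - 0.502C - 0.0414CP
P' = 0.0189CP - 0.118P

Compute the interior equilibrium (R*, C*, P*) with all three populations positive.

From dP/dt = 0: 0.0189C* = 0.118, so C* = 6.24.
From dR/dt = 0: 0.218(1 - R*/534) = 0.0202·6.24, giving R* = 534·(1 - 0.579) = 225.
From dC/dt = 0: 0.00525·225 - 0.502 = 0.0414P*, so P* = 0.68/0.0414 = 16.4.

R* ≈ 225, C* ≈ 6.24, P* ≈ 16.4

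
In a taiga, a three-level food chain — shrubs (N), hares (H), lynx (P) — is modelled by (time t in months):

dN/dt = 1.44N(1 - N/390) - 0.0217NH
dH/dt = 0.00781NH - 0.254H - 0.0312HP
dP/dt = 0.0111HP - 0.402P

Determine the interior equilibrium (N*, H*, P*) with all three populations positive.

N* ≈ 177, H* ≈ 36.2, P* ≈ 36.2

From dP/dt = 0: 0.0111H* = 0.402, so H* = 36.2.
From dN/dt = 0: 1.44(1 - N*/390) = 0.0217·36.2, giving N* = 390·(1 - 0.546) = 177.
From dH/dt = 0: 0.00781·177 - 0.254 = 0.0312P*, so P* = 1.13/0.0312 = 36.2.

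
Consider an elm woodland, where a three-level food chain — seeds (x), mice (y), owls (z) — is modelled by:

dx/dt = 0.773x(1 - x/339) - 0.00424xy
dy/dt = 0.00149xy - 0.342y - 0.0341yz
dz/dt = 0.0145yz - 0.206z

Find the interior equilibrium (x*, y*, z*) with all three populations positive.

From dz/dt = 0: 0.0145y* = 0.206, so y* = 14.2.
From dx/dt = 0: 0.773(1 - x*/339) = 0.00424·14.2, giving x* = 339·(1 - 0.0779) = 313.
From dy/dt = 0: 0.00149·313 - 0.342 = 0.0341z*, so z* = 0.124/0.0341 = 3.63.

x* ≈ 313, y* ≈ 14.2, z* ≈ 3.63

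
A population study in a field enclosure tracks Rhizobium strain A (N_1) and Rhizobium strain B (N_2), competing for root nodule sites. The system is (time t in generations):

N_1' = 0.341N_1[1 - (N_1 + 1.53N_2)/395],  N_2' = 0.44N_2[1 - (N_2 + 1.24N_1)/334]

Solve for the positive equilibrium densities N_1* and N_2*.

N_1* ≈ 129, N_2* ≈ 174

Setting both brackets to zero gives the nullclines N_1 + 1.53N_2 = 395 and 1.24N_1 + N_2 = 334.
Substituting N_2 = 334 - 1.24N_1 into the first: N_1(1 - 1.53·1.24) = 395 - 1.53·334.
So N_1* = -116/-0.897 = 129, and then N_2* = 334 - 1.24·129 = 174.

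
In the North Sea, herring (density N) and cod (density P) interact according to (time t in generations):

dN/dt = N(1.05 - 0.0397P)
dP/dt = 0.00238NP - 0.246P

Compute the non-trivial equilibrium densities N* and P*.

N* ≈ 103, P* ≈ 26.4

Set dP/dt = 0 with P > 0: 0.00238N - 0.246 = 0, so N* = 0.246/0.00238 = 103.
Set dN/dt = 0 with N > 0: 1.05 - 0.0397P = 0, so P* = 1.05/0.0397 = 26.4.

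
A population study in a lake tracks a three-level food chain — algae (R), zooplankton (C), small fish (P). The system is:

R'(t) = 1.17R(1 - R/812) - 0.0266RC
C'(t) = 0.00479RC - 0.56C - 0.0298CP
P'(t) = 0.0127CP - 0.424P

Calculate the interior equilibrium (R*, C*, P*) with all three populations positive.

From dP/dt = 0: 0.0127C* = 0.424, so C* = 33.4.
From dR/dt = 0: 1.17(1 - R*/812) = 0.0266·33.4, giving R* = 812·(1 - 0.759) = 196.
From dC/dt = 0: 0.00479·196 - 0.56 = 0.0298P*, so P* = 0.377/0.0298 = 12.7.

R* ≈ 196, C* ≈ 33.4, P* ≈ 12.7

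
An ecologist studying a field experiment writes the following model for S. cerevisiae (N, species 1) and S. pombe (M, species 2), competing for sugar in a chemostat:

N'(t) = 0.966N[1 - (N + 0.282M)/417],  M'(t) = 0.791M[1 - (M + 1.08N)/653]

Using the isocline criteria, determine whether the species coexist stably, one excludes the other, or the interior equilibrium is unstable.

Compare the nullcline intercepts: K1/α12 = 417/0.282 = 1480 > K2 = 653; K2/α21 = 653/1.08 = 605 > K1 = 417.
Since both inequalities hold, each species can invade when rare, so the interior equilibrium is stable.

stable coexistence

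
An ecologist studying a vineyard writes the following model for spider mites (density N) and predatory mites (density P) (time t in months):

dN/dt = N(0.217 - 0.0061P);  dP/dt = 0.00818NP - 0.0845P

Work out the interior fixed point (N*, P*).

Set dP/dt = 0 with P > 0: 0.00818N - 0.0845 = 0, so N* = 0.0845/0.00818 = 10.3.
Set dN/dt = 0 with N > 0: 0.217 - 0.0061P = 0, so P* = 0.217/0.0061 = 35.6.

N* ≈ 10.3, P* ≈ 35.6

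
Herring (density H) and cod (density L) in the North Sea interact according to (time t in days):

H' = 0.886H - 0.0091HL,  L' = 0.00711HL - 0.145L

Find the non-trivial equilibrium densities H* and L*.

Set dL/dt = 0 with L > 0: 0.00711H - 0.145 = 0, so H* = 0.145/0.00711 = 20.4.
Set dH/dt = 0 with H > 0: 0.886 - 0.0091L = 0, so L* = 0.886/0.0091 = 97.4.

H* ≈ 20.4, L* ≈ 97.4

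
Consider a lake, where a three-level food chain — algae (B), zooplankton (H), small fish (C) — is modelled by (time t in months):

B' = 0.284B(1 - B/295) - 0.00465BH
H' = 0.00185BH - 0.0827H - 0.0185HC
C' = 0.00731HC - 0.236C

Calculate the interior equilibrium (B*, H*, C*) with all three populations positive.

From dC/dt = 0: 0.00731H* = 0.236, so H* = 32.3.
From dB/dt = 0: 0.284(1 - B*/295) = 0.00465·32.3, giving B* = 295·(1 - 0.529) = 139.
From dH/dt = 0: 0.00185·139 - 0.0827 = 0.0185C*, so C* = 0.175/0.0185 = 9.44.

B* ≈ 139, H* ≈ 32.3, C* ≈ 9.44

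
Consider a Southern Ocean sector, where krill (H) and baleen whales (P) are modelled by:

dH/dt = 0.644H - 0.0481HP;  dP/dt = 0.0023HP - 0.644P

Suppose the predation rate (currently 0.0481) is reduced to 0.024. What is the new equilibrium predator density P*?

P* ≈ 26.8

At the interior fixed point, setting dH/dt = 0 with H > 0 fixes P* = (prey growth rate)/(HP coefficient) — independent of the other coefficients.
With the change, P* = 0.644/0.024 = 26.8; it rises from 13.4.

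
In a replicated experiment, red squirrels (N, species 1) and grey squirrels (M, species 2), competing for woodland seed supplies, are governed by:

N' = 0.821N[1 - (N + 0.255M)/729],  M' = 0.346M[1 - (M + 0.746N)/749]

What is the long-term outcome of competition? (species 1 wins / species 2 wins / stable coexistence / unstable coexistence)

Compare the nullcline intercepts: K1/α12 = 729/0.255 = 2860 > K2 = 749; K2/α21 = 749/0.746 = 1000 > K1 = 729.
Since both inequalities hold, each species can invade when rare, so the interior equilibrium is stable.

stable coexistence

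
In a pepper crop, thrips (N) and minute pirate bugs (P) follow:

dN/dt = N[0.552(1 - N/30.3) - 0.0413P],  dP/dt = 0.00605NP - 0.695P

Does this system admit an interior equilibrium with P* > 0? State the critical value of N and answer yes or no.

The predator equation gives dP/dt > 0 only when N > 0.695/0.00605 = 115.
Without the predator, N → K = 30.3. Since 30.3 < 115, the predator cannot invade.

Threshold N = 115; K < 115, so no, the predator goes extinct.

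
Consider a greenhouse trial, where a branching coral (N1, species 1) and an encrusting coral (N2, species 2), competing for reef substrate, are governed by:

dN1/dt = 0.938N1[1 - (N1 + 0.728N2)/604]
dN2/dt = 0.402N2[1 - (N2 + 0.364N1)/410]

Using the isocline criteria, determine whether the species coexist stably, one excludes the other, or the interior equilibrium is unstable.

Compare the nullcline intercepts: K1/α12 = 604/0.728 = 830 > K2 = 410; K2/α21 = 410/0.364 = 1130 > K1 = 604.
Since both inequalities hold, each species can invade when rare, so the interior equilibrium is stable.

stable coexistence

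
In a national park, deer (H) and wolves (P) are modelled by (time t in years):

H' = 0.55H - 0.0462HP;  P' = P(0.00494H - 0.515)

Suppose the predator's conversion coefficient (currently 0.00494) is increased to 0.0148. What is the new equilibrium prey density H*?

At the interior fixed point, setting dP/dt = 0 with P > 0 fixes H* = (predator death rate)/(HP coefficient) — independent of the other coefficients.
With the change, H* = 0.515/0.0148 = 34.8; it falls from 104.

H* ≈ 34.8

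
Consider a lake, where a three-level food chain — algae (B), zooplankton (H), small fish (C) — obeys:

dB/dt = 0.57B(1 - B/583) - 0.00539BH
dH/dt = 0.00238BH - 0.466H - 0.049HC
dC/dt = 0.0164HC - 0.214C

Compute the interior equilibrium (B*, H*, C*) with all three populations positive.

From dC/dt = 0: 0.0164H* = 0.214, so H* = 13.
From dB/dt = 0: 0.57(1 - B*/583) = 0.00539·13, giving B* = 583·(1 - 0.123) = 511.
From dH/dt = 0: 0.00238·511 - 0.466 = 0.049C*, so C* = 0.75/0.049 = 15.3.

B* ≈ 511, H* ≈ 13, C* ≈ 15.3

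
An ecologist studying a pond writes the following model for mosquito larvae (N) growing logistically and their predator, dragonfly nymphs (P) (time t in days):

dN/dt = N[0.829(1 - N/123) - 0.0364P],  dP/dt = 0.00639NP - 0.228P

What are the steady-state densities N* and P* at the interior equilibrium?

N* ≈ 35.7, P* ≈ 16.2

From dP/dt = 0 with P > 0: 0.00639N* = 0.228, so N* = 35.7.
Substitute into dN/dt = 0: 0.829(1 - 35.7/123) = 0.0364P*.
The bracket is 0.71, giving P* = 0.589/0.0364 = 16.2.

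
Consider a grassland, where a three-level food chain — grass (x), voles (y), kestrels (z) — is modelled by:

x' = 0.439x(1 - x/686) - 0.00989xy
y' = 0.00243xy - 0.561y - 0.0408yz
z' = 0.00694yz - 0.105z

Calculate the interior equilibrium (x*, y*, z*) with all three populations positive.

From dz/dt = 0: 0.00694y* = 0.105, so y* = 15.1.
From dx/dt = 0: 0.439(1 - x*/686) = 0.00989·15.1, giving x* = 686·(1 - 0.341) = 452.
From dy/dt = 0: 0.00243·452 - 0.561 = 0.0408z*, so z* = 0.538/0.0408 = 13.2.

x* ≈ 452, y* ≈ 15.1, z* ≈ 13.2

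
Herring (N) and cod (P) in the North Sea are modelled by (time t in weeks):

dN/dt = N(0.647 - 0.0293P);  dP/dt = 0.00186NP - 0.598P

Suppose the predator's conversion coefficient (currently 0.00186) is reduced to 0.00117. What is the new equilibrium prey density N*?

N* ≈ 511

At the interior fixed point, setting dP/dt = 0 with P > 0 fixes N* = (predator death rate)/(NP coefficient) — independent of the other coefficients.
With the change, N* = 0.598/0.00117 = 511; it rises from 322.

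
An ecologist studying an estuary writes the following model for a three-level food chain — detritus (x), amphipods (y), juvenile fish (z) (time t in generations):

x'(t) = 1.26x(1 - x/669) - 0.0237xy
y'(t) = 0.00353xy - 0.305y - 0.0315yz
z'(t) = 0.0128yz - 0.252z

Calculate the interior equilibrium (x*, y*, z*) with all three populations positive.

From dz/dt = 0: 0.0128y* = 0.252, so y* = 19.7.
From dx/dt = 0: 1.26(1 - x*/669) = 0.0237·19.7, giving x* = 669·(1 - 0.37) = 421.
From dy/dt = 0: 0.00353·421 - 0.305 = 0.0315z*, so z* = 1.18/0.0315 = 37.5.

x* ≈ 421, y* ≈ 19.7, z* ≈ 37.5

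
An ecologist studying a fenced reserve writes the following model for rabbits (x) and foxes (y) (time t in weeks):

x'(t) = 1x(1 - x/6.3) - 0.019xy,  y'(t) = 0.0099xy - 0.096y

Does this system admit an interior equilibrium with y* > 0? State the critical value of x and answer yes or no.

Threshold x = 9.7; K < 9.7, so no, the predator goes extinct.

The predator equation gives dy/dt > 0 only when x > 0.096/0.0099 = 9.7.
Without the predator, x → K = 6.3. Since 6.3 < 9.7, the predator cannot invade.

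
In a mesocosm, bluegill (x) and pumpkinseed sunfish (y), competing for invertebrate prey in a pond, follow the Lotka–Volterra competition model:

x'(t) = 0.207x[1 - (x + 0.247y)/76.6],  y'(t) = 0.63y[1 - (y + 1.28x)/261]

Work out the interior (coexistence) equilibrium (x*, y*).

Setting both brackets to zero gives the nullclines x + 0.247y = 76.6 and 1.28x + y = 261.
Substituting y = 261 - 1.28x into the first: x(1 - 0.247·1.28) = 76.6 - 0.247·261.
So x* = 12.1/0.684 = 17.7, and then y* = 261 - 1.28·17.7 = 238.

x* ≈ 17.7, y* ≈ 238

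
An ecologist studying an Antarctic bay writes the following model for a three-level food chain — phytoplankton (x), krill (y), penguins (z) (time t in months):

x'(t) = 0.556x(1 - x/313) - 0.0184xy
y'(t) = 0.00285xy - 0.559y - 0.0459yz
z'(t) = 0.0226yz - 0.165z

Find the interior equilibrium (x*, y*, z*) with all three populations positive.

From dz/dt = 0: 0.0226y* = 0.165, so y* = 7.3.
From dx/dt = 0: 0.556(1 - x*/313) = 0.0184·7.3, giving x* = 313·(1 - 0.242) = 237.
From dy/dt = 0: 0.00285·237 - 0.559 = 0.0459z*, so z* = 0.118/0.0459 = 2.56.

x* ≈ 237, y* ≈ 7.3, z* ≈ 2.56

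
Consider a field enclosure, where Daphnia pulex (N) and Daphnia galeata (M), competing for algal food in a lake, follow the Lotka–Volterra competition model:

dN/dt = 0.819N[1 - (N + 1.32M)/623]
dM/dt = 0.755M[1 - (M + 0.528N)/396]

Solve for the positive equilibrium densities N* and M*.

Setting both brackets to zero gives the nullclines N + 1.32M = 623 and 0.528N + M = 396.
Substituting M = 396 - 0.528N into the first: N(1 - 1.32·0.528) = 623 - 1.32·396.
So N* = 100/0.303 = 331, and then M* = 396 - 0.528·331 = 221.

N* ≈ 331, M* ≈ 221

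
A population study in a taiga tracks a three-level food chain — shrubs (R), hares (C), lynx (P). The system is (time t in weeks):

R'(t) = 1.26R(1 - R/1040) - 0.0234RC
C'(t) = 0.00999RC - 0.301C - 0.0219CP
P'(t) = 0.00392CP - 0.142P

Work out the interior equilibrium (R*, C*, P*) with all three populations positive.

R* ≈ 340, C* ≈ 36.2, P* ≈ 142

From dP/dt = 0: 0.00392C* = 0.142, so C* = 36.2.
From dR/dt = 0: 1.26(1 - R*/1040) = 0.0234·36.2, giving R* = 1040·(1 - 0.673) = 340.
From dC/dt = 0: 0.00999·340 - 0.301 = 0.0219P*, so P* = 3.1/0.0219 = 142.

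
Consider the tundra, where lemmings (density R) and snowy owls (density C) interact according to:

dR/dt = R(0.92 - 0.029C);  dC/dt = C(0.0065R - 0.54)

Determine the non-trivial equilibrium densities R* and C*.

Set dC/dt = 0 with C > 0: 0.0065R - 0.54 = 0, so R* = 0.54/0.0065 = 83.1.
Set dR/dt = 0 with R > 0: 0.92 - 0.029C = 0, so C* = 0.92/0.029 = 31.7.

R* ≈ 83.1, C* ≈ 31.7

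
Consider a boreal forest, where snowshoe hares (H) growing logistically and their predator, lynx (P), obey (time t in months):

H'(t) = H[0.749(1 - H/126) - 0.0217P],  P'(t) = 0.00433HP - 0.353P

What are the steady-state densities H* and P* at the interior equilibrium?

From dP/dt = 0 with P > 0: 0.00433H* = 0.353, so H* = 81.5.
Substitute into dH/dt = 0: 0.749(1 - 81.5/126) = 0.0217P*.
The bracket is 0.353, giving P* = 0.264/0.0217 = 12.2.

H* ≈ 81.5, P* ≈ 12.2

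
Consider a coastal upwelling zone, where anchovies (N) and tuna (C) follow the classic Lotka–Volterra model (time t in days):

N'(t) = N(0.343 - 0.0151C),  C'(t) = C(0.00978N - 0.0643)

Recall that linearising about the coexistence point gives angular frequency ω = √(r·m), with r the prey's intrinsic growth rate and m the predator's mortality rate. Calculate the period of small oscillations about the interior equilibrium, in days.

T ≈ 42.3 days

Here r = 0.343 and m = 0.0643, so r·m = 0.0221.
ω = √0.0221 = 0.149 per day, hence T = 2π/ω ≈ 42.3 days.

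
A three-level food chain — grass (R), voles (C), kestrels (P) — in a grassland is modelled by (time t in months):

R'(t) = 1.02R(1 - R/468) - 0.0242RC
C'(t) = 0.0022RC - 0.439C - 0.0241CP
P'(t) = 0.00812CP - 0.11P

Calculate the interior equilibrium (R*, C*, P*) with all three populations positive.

From dP/dt = 0: 0.00812C* = 0.11, so C* = 13.5.
From dR/dt = 0: 1.02(1 - R*/468) = 0.0242·13.5, giving R* = 468·(1 - 0.321) = 318.
From dC/dt = 0: 0.0022·318 - 0.439 = 0.0241P*, so P* = 0.26/0.0241 = 10.8.

R* ≈ 318, C* ≈ 13.5, P* ≈ 10.8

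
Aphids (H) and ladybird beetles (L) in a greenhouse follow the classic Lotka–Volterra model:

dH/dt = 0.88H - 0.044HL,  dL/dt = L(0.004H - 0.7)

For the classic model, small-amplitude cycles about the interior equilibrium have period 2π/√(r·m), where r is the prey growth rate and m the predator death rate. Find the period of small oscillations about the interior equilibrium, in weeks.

T ≈ 8.01 weeks

Here r = 0.88 and m = 0.7, so r·m = 0.616.
ω = √0.616 = 0.785 per week, hence T = 2π/ω ≈ 8.01 weeks.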